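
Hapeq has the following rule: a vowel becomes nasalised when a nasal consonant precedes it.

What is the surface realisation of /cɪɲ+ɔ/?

/ɔ/ sits next to the nasal /ɲ/ and is therefore nasalised to [ɔ̃].

[cɪɲɔ̃]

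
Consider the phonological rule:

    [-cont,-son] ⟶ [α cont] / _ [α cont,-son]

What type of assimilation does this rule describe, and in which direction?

The shared variable α links the value of [cont] on the target to that of the neighbouring obstruent. [cont] distinguishes stops from fricatives — a manner-of-articulation feature — so this is manner assimilation.
The conditioning segment sits to the right of the focus bar, meaning the trigger follows the segment that changes — regressive assimilation.

regressive manner assimilation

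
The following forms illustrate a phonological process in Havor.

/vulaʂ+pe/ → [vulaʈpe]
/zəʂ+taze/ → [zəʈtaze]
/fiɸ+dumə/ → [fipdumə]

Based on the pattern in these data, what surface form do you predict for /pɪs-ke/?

The data show regressive manner assimilation: /ʂ/ → [ʈ] before /p/; /ʂ/ → [ʈ] before /t/; /ɸ/ → [p] before /d/. In each pair only manner changes, matching the following consonant, while place and voice stay constant.
The rule targets /s/ (voiceless alveolar fricative), which sits before the trigger /k/ (stop).
Changing only its manner to stop gives [t] — the voiceless alveolar stop.

[pɪtke]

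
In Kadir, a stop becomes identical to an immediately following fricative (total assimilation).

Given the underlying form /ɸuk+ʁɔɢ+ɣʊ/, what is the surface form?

/k/ is the segment targeted by the rule; it sits immediately before /ʁ/, so it assimilates completely and surfaces as [ʁ].
At the second juncture, /ɢ/ likewise becomes [ɣ] adjacent to /ɣ/.

[ɸuʁʁɔɣɣʊ]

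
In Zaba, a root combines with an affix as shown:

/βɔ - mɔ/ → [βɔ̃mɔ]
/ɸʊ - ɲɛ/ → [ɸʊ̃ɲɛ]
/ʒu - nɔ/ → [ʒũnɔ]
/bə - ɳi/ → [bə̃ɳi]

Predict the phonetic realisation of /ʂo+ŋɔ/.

The data show regressive nasality assimilation (vowel nasalisation): /ɔ/ → [ɔ̃] before /m/; /ʊ/ → [ʊ̃] before /ɲ/; /u/ → [ũ] before /n/; /ə/ → [ə̃] before /ɳ/ — a vowel is nasalised by an immediately following nasal consonant.
/o/ sits next to the nasal /ŋ/ and is therefore nasalised to [õ].

[ʂõŋɔ]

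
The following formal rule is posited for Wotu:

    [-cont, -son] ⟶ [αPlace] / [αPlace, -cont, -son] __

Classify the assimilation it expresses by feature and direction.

progressive place assimilation

The rule copies the place features (abbreviated [Place]) from the environment onto the target, so the assimilating feature is place.
The conditioning segment sits to the left of the focus bar, meaning the trigger precedes the segment that changes — progressive assimilation.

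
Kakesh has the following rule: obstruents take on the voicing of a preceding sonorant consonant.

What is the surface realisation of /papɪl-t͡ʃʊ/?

/t͡ʃ/ is a voiceless postalveolar affricate. The preceding trigger /l/ is voiced, so /t͡ʃ/ must become voiced as well.
A voiced postalveolar affricate is [d͡ʒ], so the surface segment is [d͡ʒ].

[papɪld͡ʒʊ]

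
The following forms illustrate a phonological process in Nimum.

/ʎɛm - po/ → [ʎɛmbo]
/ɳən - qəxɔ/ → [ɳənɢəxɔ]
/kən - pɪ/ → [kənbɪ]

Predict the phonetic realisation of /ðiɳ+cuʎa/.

The data show progressive voicing assimilation: /p/ → [b] after /m/; /q/ → [ɢ] after /n/; /p/ → [b] after /n/. In each pair only voicing changes, matching the preceding consonant, while place and manner stay constant.
/c/ is a voiceless palatal stop. The preceding trigger /ɳ/ is voiced, so /c/ must become voiced as well.
A voiced palatal stop is [ɟ], so the surface segment is [ɟ].

[ðiɳɟuʎa]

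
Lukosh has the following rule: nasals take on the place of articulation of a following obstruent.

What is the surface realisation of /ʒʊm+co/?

The rule targets /m/ (voiced bilabial nasal), which sits before the trigger /c/ (palatal).
The voiced palatal nasal is [ɲ], so /m/ → [ɲ].

[ʒʊɲco]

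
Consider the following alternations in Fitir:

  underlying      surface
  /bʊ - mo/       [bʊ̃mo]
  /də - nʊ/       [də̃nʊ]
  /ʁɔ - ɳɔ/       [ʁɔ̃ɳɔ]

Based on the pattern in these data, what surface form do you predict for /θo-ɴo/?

[θõɴo]

The data show regressive nasality assimilation (vowel nasalisation): /ʊ/ → [ʊ̃] before /m/; /ə/ → [ə̃] before /n/; /ɔ/ → [ɔ̃] before /ɳ/ — a vowel is nasalised by an immediately following nasal consonant.
/o/ sits next to the nasal /ɴ/ and is therefore nasalised to [õ].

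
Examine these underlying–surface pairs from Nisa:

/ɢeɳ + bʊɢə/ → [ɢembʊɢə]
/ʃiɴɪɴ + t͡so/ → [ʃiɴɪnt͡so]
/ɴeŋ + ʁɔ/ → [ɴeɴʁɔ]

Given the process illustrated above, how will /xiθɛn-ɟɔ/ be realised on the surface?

[xiθɛɲɟɔ]

The data show regressive place assimilation: /ɳ/ → [m] before /b/; /ɴ/ → [n] before /t͡s/; /ŋ/ → [ɴ] before /ʁ/. In each pair only place changes, matching the following consonant, while manner and voice stay constant.
/n/ is a voiced alveolar nasal. The following trigger /ɟ/ is palatal, so /n/ must become palatal as well.
A voiced palatal nasal is [ɲ], so the surface segment is [ɲ].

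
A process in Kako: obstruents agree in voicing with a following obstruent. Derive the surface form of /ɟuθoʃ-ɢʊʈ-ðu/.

[ɟuθoʒɢʊɖðu]

The rule targets /ʃ/ (voiceless postalveolar fricative), which sits before the trigger /ɢ/ (voiced).
A voiced postalveolar fricative is [ʒ], so the surface segment is [ʒ].
The same rule applies at the second boundary: /ʈ/ → [ɖ] next to /ð/.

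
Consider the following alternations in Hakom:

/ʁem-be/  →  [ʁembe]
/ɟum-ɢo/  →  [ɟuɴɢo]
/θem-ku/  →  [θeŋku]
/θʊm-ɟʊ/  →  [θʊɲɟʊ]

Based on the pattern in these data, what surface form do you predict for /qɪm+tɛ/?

The data show regressive place assimilation: /m/ → [ɴ] before /ɢ/; /m/ → [ŋ] before /k/; /m/ → [ɲ] before /ɟ/. In each pair only place changes, matching the following consonant, while manner and voice stay constant.
No alternation appears in [ʁembe]: there the adjacent consonants already agree in place (/m/ and /b/ are both bilabial), so this form is consistent with the same rule.
The rule targets /m/ (voiced bilabial nasal), which sits before the trigger /t/ (alveolar).
A voiced alveolar nasal is [n], so the surface segment is [n].

[qɪntɛ]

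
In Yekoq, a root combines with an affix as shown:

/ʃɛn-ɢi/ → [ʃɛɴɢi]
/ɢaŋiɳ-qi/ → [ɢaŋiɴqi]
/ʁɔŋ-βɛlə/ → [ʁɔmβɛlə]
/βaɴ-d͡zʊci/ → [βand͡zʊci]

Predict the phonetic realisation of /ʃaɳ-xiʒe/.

[ʃaŋxiʒe]

The data show regressive place assimilation: /n/ → [ɴ] before /ɢ/; /ɳ/ → [ɴ] before /q/; /ŋ/ → [m] before /β/; /ɴ/ → [n] before /d͡z/. In each pair only place changes, matching the following consonant, while manner and voice stay constant.
/ɳ/ is a voiced retroflex nasal. The following trigger /x/ is velar, so /ɳ/ must become velar as well.
The voiced velar nasal is [ŋ], so /ɳ/ → [ŋ].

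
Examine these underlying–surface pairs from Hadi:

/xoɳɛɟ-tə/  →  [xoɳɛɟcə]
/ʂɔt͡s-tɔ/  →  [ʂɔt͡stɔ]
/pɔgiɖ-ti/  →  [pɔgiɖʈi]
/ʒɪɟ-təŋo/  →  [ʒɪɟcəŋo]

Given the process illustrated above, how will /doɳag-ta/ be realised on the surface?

The data show progressive place assimilation: /t/ → [c] after /ɟ/; /t/ → [ʈ] after /ɖ/. In each pair only place changes, matching the preceding consonant, while manner and voice stay constant.
Nothing changes in [ʂɔt͡stɔ]: there the adjacent consonants already agree in place (/t/ and /t͡s/ are both alveolar), so this form is consistent with the same rule.
The rule targets /t/ (voiceless alveolar stop), which sits after the trigger /g/ (velar).
A voiceless velar stop is [k], so the surface segment is [k].

[doɳagka]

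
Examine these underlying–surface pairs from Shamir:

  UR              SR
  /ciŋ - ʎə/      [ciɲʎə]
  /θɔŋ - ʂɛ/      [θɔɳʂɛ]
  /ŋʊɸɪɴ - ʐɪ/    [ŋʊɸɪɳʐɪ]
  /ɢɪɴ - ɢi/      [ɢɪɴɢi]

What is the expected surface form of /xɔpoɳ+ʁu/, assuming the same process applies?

[xɔpoɴʁu]

The data show regressive place assimilation: /ŋ/ → [ɲ] before /ʎ/; /ŋ/ → [ɳ] before /ʂ/; /ɴ/ → [ɳ] before /ʐ/. In each pair only place changes, matching the following consonant, while manner and voice stay constant.
Nothing changes in [ɢɪɴɢi]: there the adjacent consonants already agree in place (/ɴ/ and /ɢ/ are both uvular), so this form is consistent with the same rule.
The rule targets /ɳ/ (voiced retroflex nasal), which sits before the trigger /ʁ/ (uvular).
The voiced uvular nasal is [ɴ], so /ɳ/ → [ɴ].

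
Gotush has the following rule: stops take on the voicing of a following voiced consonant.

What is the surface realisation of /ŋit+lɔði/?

The rule targets /t/ (voiceless alveolar stop), which sits before the trigger /l/ (voiced).
Changing only its voicing to voiced gives [d] — the voiced alveolar stop.

[ŋidlɔði]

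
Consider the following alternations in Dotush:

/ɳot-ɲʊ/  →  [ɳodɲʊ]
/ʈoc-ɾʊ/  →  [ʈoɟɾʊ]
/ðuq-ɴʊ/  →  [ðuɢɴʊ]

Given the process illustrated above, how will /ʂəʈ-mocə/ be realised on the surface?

The data show regressive voicing assimilation: /t/ → [d] before /ɲ/; /c/ → [ɟ] before /ɾ/; /q/ → [ɢ] before /ɴ/. In each pair only voicing changes, matching the following consonant, while place and manner stay constant.
The rule targets /ʈ/ (voiceless retroflex stop), which sits before the trigger /m/ (voiced).
A voiced retroflex stop is [ɖ], so the surface segment is [ɖ].

[ʂəɖmocə]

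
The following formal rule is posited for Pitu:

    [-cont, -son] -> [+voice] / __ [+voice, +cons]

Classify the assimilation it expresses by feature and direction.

regressive voicing assimilation

The structural change is [+voice], and the conditioning segment [+voice, +cons] (a voiced consonant) is itself voiced, so the target comes to share the voicing of its neighbour — voicing assimilation.
Since the environment is written after the underscore, the trigger follows the target; the direction is regressive.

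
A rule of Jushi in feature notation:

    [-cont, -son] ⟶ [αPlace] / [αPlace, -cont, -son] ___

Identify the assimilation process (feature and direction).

The shared variable α links the value of the place features (abbreviated [Place]) on the target to the same value on the neighbouring segment, so place is the feature that assimilates.
Since the environment is written before the underscore, the trigger precedes the target; the direction is progressive.

progressive place assimilation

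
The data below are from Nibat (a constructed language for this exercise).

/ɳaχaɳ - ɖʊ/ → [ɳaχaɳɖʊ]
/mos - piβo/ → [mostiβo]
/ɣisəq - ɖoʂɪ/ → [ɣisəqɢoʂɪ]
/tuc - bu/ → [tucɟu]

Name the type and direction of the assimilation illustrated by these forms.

progressive place assimilation

The segment that alternates is /p/, which surfaces as [t] when adjacent to /s/.
/p/ is bilabial while /s/ is alveolar; the output [t] is alveolar, matching the trigger — so the feature that spreads is place.
Manner and voice are unchanged, so the assimilation is partial, not total.
The other alternating forms pattern the same way: /ɖ/ → [ɢ] after /q/ (retroflex → uvular, matching uvular); /b/ → [ɟ] after /c/ (bilabial → palatal, matching palatal) — only place changes, and always toward the preceding segment.
Nothing changes in [ɳaχaɳɖʊ]: there the adjacent consonants already agree in place (/ɖ/ and /ɳ/ are both retroflex), so this form is consistent with the same rule.
The trigger is the preceding segment, so the direction is progressive (perseverative).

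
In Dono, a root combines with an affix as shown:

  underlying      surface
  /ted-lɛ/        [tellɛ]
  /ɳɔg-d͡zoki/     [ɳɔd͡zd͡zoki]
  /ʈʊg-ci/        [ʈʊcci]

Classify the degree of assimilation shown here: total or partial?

Comparing underlying and surface forms, /g/ → [d͡z] is the alternation; the neighbouring /d͡z/ is constant.
The output [d͡z] is identical to the trigger /d͡z/ — every feature (place, manner, voicing) has been copied — so this is total assimilation.
The other forms behave the same way: /d/ → [l] before /l/; /g/ → [c] before /c/ — in each case the output is a copy of the following consonant.

total assimilation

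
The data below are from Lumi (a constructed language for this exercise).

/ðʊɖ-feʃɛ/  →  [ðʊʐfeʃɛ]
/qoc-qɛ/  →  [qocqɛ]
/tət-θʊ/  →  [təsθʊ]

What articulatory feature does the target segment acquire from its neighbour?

The segment that alternates is /ɖ/, which surfaces as [ʐ] when adjacent to /f/.
/ɖ/ is a stop while /f/ is a fricative; the output [ʐ] is a fricative, matching the trigger — so the feature that spreads is manner.
The same holds elsewhere in the data: /t/ → [s] before /θ/ (stop → fricative, matching a fricative) — only manner changes, and always toward the following segment.
No alternation appears in [qocqɛ]: there the adjacent consonants already agree in manner (/c/ and /q/ are both stops), so this form is consistent with the same rule.

manner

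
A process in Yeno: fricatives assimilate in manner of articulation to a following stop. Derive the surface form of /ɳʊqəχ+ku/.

[ɳʊqəqku]

/χ/ is a voiceless uvular fricative. The following trigger /k/ is a stop, so /χ/ must become a stop as well.
A voiceless uvular stop is [q], so the surface segment is [q].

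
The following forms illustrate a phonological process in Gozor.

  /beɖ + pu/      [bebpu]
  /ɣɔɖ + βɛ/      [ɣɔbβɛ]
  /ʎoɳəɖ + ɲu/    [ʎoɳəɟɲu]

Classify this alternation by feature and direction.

The segment that alternates is /ɖ/, which surfaces as [b] when adjacent to /p/.
/ɖ/ is retroflex while /p/ is bilabial; the output [b] is bilabial, matching the trigger — so the feature that spreads is place.
Manner and voice are unchanged, so the assimilation is partial, not total.
The same holds elsewhere in the data: /ɖ/ → [b] before /β/ (retroflex → bilabial, matching bilabial); /ɖ/ → [ɟ] before /ɲ/ (retroflex → palatal, matching palatal) — only place changes, and always toward the following segment.
The trigger is the following segment, so the direction is regressive (anticipatory).

regressive place assimilation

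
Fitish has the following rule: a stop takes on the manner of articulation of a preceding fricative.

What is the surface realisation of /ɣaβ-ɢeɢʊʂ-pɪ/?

[ɣaβʁeɢʊʂɸɪ]

The rule targets /ɢ/ (voiced uvular stop), which sits after the trigger /β/ (fricative).
Changing only its manner to fricative gives [ʁ] — the voiced uvular fricative.
At the second juncture, /p/ likewise becomes [ɸ] adjacent to /ʂ/.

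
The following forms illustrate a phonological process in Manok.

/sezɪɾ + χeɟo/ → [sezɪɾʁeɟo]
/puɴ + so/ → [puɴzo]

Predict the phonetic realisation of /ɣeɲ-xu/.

[ɣeɲɣu]

The data show progressive voicing assimilation: /χ/ → [ʁ] after /ɾ/; /s/ → [z] after /ɴ/. In each pair only voicing changes, matching the preceding consonant, while place and manner stay constant.
/x/ is a voiceless velar fricative. The preceding trigger /ɲ/ is voiced, so /x/ must become voiced as well.
Changing only its voicing to voiced gives [ɣ] — the voiced velar fricative.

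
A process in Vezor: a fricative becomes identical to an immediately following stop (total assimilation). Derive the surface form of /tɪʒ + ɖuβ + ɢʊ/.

[tɪɖɖuɢɢʊ]

/ʒ/ is the segment targeted by the rule; it sits immediately before /ɖ/, so it assimilates completely and surfaces as [ɖ].
The same rule applies at the second boundary: /β/ → [ɢ] next to /ɢ/.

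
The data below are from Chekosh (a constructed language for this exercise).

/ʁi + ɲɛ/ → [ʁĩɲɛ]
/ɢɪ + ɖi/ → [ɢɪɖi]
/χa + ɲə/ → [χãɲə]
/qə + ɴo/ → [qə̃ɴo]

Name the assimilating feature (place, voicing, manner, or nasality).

nasality

The vowel /i/ surfaces as nasalised [ĩ] next to the following nasal /ɲ/ — it has acquired the [+nasal] feature of its neighbour.
Likewise in the remaining data: /a/ → [ã] before /ɲ/; /ə/ → [ə̃] before /ɴ/ — each time a vowel is nasalised next to a following nasal.
No change occurs in [ɢɪɖi] because the vowel at the boundary is adjacent to an oral consonant, not a nasal (/ɪ/ next to /ɖ/).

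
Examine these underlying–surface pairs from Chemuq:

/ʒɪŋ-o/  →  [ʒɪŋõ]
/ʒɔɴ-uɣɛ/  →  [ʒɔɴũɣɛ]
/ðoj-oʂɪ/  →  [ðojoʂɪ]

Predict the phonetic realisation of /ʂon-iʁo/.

The data show progressive nasality assimilation (vowel nasalisation): /o/ → [õ] after /ŋ/; /u/ → [ũ] after /ɴ/ — a vowel is nasalised by an immediately preceding nasal consonant.
No change occurs in [ðojoʂɪ] because the vowel at the boundary is adjacent to an oral consonant, not a nasal (/o/ next to /j/).
The vowel /i/ is adjacent to the preceding nasal /n/, so it acquires [+nasal] and surfaces as [ĩ].

[ʂonĩʁo]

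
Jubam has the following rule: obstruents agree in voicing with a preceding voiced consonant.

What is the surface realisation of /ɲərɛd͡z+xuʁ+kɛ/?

/x/ is a voiceless velar fricative. The preceding trigger /d͡z/ is voiced, so /x/ must become voiced as well.
A voiced velar fricative is [ɣ], so the surface segment is [ɣ].
At the second juncture, /k/ likewise becomes [g] adjacent to /ʁ/.

[ɲərɛd͡zɣuʁgɛ]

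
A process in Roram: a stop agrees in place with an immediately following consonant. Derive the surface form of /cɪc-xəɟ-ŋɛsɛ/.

[cɪkxəgŋɛsɛ]

/c/ is a voiceless palatal stop. The following trigger /x/ is velar, so /c/ must become velar as well.
Changing only its place to velar gives [k] — the voiceless velar stop.
The same rule applies at the second boundary: /ɟ/ → [g] next to /ŋ/.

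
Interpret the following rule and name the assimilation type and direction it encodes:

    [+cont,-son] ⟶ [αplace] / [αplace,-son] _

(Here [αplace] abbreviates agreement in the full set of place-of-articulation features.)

The shared variable α links the value of the place features (abbreviated [place]) on the target to the same value on the neighbouring segment, so place is the feature that assimilates.
Since the environment is written before the underscore, the trigger precedes the target; the direction is progressive.

progressive place assimilation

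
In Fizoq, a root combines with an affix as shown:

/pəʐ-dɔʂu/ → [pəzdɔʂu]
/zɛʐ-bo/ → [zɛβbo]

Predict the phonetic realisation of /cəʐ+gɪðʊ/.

[cəɣgɪðʊ]

The data show regressive place assimilation: /ʐ/ → [z] before /d/; /ʐ/ → [β] before /b/. In each pair only place changes, matching the following consonant, while manner and voice stay constant.
/ʐ/ is a voiced retroflex fricative. The following trigger /g/ is velar, so /ʐ/ must become velar as well.
A voiced velar fricative is [ɣ], so the surface segment is [ɣ].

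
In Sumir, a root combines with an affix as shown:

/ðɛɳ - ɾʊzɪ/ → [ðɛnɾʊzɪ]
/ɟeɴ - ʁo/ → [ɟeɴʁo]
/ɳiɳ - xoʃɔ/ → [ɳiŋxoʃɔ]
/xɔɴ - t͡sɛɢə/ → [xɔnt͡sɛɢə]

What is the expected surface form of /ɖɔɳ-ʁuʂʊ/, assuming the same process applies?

The data show regressive place assimilation: /ɳ/ → [n] before /ɾ/; /ɳ/ → [ŋ] before /x/; /ɴ/ → [n] before /t͡s/. In each pair only place changes, matching the following consonant, while manner and voice stay constant.
No alternation appears in [ɟeɴʁo]: there the adjacent consonants already agree in place (/ɴ/ and /ʁ/ are both uvular), so this form is consistent with the same rule.
The rule targets /ɳ/ (voiced retroflex nasal), which sits before the trigger /ʁ/ (uvular).
Changing only its place to uvular gives [ɴ] — the voiced uvular nasal.

[ɖɔɴʁuʂʊ]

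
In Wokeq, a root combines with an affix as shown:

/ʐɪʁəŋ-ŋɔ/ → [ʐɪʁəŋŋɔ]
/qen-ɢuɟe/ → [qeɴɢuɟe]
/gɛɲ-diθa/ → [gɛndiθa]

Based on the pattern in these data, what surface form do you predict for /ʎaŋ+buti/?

[ʎambuti]

The data show regressive place assimilation: /n/ → [ɴ] before /ɢ/; /ɲ/ → [n] before /d/. In each pair only place changes, matching the following consonant, while manner and voice stay constant.
Nothing changes in [ʐɪʁəŋŋɔ]: there the adjacent consonants already agree in place (/ŋ/ and /ŋ/ are both velar), so this form is consistent with the same rule.
/ŋ/ is a voiced velar nasal. The following trigger /b/ is bilabial, so /ŋ/ must become bilabial as well.
The voiced bilabial nasal is [m], so /ŋ/ → [m].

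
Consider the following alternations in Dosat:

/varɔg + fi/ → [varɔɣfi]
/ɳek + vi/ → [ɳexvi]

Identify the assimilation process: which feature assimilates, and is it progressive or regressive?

The segment that alternates is /g/, which surfaces as [ɣ] when adjacent to /f/.
The change stop → fricative matches the manner of the following /f/, identifying this as manner assimilation.
Place and voice are unchanged, so the assimilation is partial, not total.
The same holds elsewhere in the data: /k/ → [x] before /v/ (stop → fricative, matching a fricative) — only manner changes, and always toward the following segment.
The trigger is the following segment, so the direction is regressive (anticipatory).

regressive manner assimilation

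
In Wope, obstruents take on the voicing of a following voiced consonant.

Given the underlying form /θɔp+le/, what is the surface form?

[θɔble]

The rule targets /p/ (voiceless bilabial stop), which sits before the trigger /l/ (voiced).
Changing only its voicing to voiced gives [b] — the voiced bilabial stop.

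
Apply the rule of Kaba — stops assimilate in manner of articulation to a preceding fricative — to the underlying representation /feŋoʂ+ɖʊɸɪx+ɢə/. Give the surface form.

/ɖ/ is a voiced retroflex stop. The preceding trigger /ʂ/ is a fricative, so /ɖ/ must become a fricative as well.
Changing only its manner to fricative gives [ʐ] — the voiced retroflex fricative.
The same rule applies at the second boundary: /ɢ/ → [ʁ] next to /x/.

[feŋoʂʐʊɸɪxʁə]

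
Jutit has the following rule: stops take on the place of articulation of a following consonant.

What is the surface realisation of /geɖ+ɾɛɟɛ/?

The rule targets /ɖ/ (voiced retroflex stop), which sits before the trigger /ɾ/ (alveolar).
A voiced alveolar stop is [d], so the surface segment is [d].

[gedɾɛɟɛ]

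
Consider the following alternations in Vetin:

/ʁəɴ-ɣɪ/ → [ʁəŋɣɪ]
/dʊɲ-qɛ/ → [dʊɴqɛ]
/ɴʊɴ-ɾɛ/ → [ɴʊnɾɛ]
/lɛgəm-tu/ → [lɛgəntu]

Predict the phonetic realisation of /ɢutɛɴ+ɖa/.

The data show regressive place assimilation: /ɴ/ → [ŋ] before /ɣ/; /ɲ/ → [ɴ] before /q/; /ɴ/ → [n] before /ɾ/; /m/ → [n] before /t/. In each pair only place changes, matching the following consonant, while manner and voice stay constant.
/ɴ/ is a voiced uvular nasal. The following trigger /ɖ/ is retroflex, so /ɴ/ must become retroflex as well.
The voiced retroflex nasal is [ɳ], so /ɴ/ → [ɳ].

[ɢutɛɳɖa]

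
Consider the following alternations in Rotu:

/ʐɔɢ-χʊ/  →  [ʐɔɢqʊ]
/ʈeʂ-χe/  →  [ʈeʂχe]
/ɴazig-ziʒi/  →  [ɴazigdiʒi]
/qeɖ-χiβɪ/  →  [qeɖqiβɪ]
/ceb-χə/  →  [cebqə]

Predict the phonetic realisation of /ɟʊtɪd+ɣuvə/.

[ɟʊtɪdguvə]

The data show progressive manner assimilation: /χ/ → [q] after /ɢ/; /z/ → [d] after /g/; /χ/ → [q] after /ɖ/; /χ/ → [q] after /b/. In each pair only manner changes, matching the preceding consonant, while place and voice stay constant.
Nothing changes in [ʈeʂχe]: there the adjacent consonants already agree in manner (/χ/ and /ʂ/ are both fricatives), so this form is consistent with the same rule.
The rule targets /ɣ/ (voiced velar fricative), which sits after the trigger /d/ (stop).
The voiced velar stop is [g], so /ɣ/ → [g].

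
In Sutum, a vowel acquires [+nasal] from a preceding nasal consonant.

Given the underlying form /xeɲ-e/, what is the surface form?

The vowel /e/ is adjacent to the preceding nasal /ɲ/, so it acquires [+nasal] and surfaces as [ẽ].

[xeɲẽ]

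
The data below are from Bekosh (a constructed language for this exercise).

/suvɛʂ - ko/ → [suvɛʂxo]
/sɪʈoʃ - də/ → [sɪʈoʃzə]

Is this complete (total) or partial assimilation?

partial assimilation

The segment that alternates is /k/, which surfaces as [x] when adjacent to /ʂ/.
/k/ is a stop while /ʂ/ is a fricative; the output [x] is a fricative, matching the trigger — so the feature that spreads is manner.
Place and voice are unchanged, so the assimilation is partial, not total.
The same holds elsewhere in the data: /d/ → [z] after /ʃ/ (stop → fricative, matching a fricative) — only manner changes, and always toward the preceding segment.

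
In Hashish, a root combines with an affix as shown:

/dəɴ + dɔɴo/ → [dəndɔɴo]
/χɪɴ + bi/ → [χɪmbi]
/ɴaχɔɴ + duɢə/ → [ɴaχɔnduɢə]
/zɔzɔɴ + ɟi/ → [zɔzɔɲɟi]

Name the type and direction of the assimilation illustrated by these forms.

regressive place assimilation

Underlying /ɴ/ is realised as [n] next to /d/; /d/ itself does not change.
/ɴ/ is uvular while /d/ is alveolar; the output [n] is alveolar, matching the trigger — so the feature that spreads is place.
Manner and voice are unchanged, so the assimilation is partial, not total.
Checking the remaining alternations: /ɴ/ → [m] before /b/ (uvular → bilabial, matching bilabial); /ɴ/ → [ɲ] before /ɟ/ (uvular → palatal, matching palatal) — only place changes, and always toward the following segment.
Since the segment that changes precedes the conditioning segment, the assimilation is regressive.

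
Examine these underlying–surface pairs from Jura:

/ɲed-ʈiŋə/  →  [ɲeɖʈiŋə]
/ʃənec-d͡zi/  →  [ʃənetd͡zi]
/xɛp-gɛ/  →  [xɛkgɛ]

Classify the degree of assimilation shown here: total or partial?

Underlying /d/ is realised as [ɖ] next to /ʈ/; /ʈ/ itself does not change.
/d/ is alveolar while /ʈ/ is retroflex; the output [ɖ] is retroflex, matching the trigger — so the feature that spreads is place.
Manner and voice are unchanged, so the assimilation is partial, not total.
The other alternating forms pattern the same way: /c/ → [t] before /d͡z/ (palatal → alveolar, matching alveolar); /p/ → [k] before /g/ (bilabial → velar, matching velar) — only place changes, and always toward the following segment.

partial assimilation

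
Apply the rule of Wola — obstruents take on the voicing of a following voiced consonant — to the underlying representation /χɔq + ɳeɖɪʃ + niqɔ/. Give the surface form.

The rule targets /q/ (voiceless uvular stop), which sits before the trigger /ɳ/ (voiced).
Changing only its voicing to voiced gives [ɢ] — the voiced uvular stop.
At the second juncture, /ʃ/ likewise becomes [ʒ] adjacent to /n/.

[χɔɢɳeɖɪʒniqɔ]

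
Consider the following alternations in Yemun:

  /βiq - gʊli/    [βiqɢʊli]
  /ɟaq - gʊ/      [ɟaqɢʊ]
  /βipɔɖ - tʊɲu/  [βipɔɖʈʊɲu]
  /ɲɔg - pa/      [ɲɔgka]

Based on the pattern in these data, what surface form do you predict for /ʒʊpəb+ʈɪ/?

The data show progressive place assimilation: /g/ → [ɢ] after /q/; /t/ → [ʈ] after /ɖ/; /p/ → [k] after /g/. In each pair only place changes, matching the preceding consonant, while manner and voice stay constant.
The rule targets /ʈ/ (voiceless retroflex stop), which sits after the trigger /b/ (bilabial).
A voiceless bilabial stop is [p], so the surface segment is [p].

[ʒʊpəbpɪ]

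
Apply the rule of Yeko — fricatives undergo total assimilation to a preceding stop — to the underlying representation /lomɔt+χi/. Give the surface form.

/χ/ is the segment targeted by the rule; it sits immediately after /t/, so it assimilates completely and surfaces as [t].

[lomɔtti]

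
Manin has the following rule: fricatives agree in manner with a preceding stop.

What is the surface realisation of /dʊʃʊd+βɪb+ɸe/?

/β/ is a voiced bilabial fricative. The preceding trigger /d/ is a stop, so /β/ must become a stop as well.
The voiced bilabial stop is [b], so /β/ → [b].
At the second juncture, /ɸ/ likewise becomes [p] adjacent to /b/.

[dʊʃʊdbɪbpe]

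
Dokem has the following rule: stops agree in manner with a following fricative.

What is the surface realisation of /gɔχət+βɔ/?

/t/ is a voiceless alveolar stop. The following trigger /β/ is a fricative, so /t/ must become a fricative as well.
Changing only its manner to fricative gives [s] — the voiceless alveolar fricative.

[gɔχəsβɔ]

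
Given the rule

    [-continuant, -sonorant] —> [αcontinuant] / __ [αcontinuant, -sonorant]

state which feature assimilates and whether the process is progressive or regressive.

regressive manner assimilation

The shared variable α links the value of [continuant] on the target to that of the neighbouring obstruent. [continuant] distinguishes stops from fricatives — a manner-of-articulation feature — so this is manner assimilation.
Since the environment is written after the underscore, the trigger follows the target; the direction is regressive.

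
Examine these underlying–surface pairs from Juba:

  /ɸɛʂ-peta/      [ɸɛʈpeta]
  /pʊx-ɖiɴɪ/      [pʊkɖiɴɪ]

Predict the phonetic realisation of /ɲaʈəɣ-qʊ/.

The data show regressive manner assimilation: /ʂ/ → [ʈ] before /p/; /x/ → [k] before /ɖ/. In each pair only manner changes, matching the following consonant, while place and voice stay constant.
The rule targets /ɣ/ (voiced velar fricative), which sits before the trigger /q/ (stop).
Changing only its manner to stop gives [g] — the voiced velar stop.

[ɲaʈəgqʊ]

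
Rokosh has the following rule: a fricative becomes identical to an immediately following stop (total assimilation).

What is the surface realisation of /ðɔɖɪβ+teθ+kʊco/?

[ðɔɖɪttekkʊco]

/β/ is the segment targeted by the rule; it sits immediately before /t/, so it assimilates completely and surfaces as [t].
At the second juncture, /θ/ likewise becomes [k] adjacent to /k/.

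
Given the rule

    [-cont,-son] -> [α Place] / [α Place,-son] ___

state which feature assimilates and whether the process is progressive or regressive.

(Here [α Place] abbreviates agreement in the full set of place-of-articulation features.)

progressive place assimilation

The shared variable α links the value of the place features (abbreviated [Place]) on the target to the same value on the neighbouring segment, so place is the feature that assimilates.
The conditioning segment sits to the left of the focus bar, meaning the trigger precedes the segment that changes — progressive assimilation.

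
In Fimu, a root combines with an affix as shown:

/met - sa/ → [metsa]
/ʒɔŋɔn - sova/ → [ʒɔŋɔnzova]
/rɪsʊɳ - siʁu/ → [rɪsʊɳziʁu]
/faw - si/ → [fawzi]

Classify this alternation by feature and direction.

Underlying /s/ is realised as [z] next to /n/; /n/ itself does not change.
/s/ is voiceless while /n/ is voiced; the output [z] is voiced, matching the trigger — so the feature that spreads is voicing.
Place and manner are unchanged, so the assimilation is partial, not total.
Checking the remaining alternations: /s/ → [z] after /ɳ/ (voiceless → voiced, matching voiced); /s/ → [z] after /w/ (voiceless → voiced, matching voiced) — only voicing changes, and always toward the preceding segment.
Nothing changes in [metsa]: there the adjacent consonants already agree in voicing (/s/ and /t/ are both voiceless), so this form is consistent with the same rule.
The trigger is the preceding segment, so the direction is progressive (perseverative).

progressive voicing assimilation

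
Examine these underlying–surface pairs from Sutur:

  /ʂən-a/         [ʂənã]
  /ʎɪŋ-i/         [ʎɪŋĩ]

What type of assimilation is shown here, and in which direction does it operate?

The vowel /a/ surfaces as nasalised [ã] next to the preceding nasal /n/ — it has acquired the [+nasal] feature of its neighbour.
The other form shows the same pattern: /i/ → [ĩ] after /ŋ/ — each time a vowel is nasalised next to a preceding nasal.
Because the conditioning nasal is to the left of the vowel that changes, the process is progressive (perseverative).

progressive nasality assimilation (vowel nasalisation)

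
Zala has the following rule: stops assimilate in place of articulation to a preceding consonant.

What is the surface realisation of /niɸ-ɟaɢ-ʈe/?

[niɸbaɢqe]

The rule targets /ɟ/ (voiced palatal stop), which sits after the trigger /ɸ/ (bilabial).
Changing only its place to bilabial gives [b] — the voiced bilabial stop.
The same rule applies at the second boundary: /ʈ/ → [q] next to /ɢ/.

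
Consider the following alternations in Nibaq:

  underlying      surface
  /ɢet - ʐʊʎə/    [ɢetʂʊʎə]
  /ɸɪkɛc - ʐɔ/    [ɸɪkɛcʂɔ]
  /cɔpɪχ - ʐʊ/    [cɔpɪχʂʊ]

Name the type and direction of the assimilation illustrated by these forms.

Comparing underlying and surface forms, /ʐ/ → [ʂ] is the alternation; the neighbouring /t/ is constant.
The change voiced → voiceless matches the voicing of the preceding /t/, identifying this as voicing assimilation.
Place and manner are unchanged, so the assimilation is partial, not total.
The same holds elsewhere in the data: /ʐ/ → [ʂ] after /c/ (voiced → voiceless, matching voiceless); /ʐ/ → [ʂ] after /χ/ (voiced → voiceless, matching voiceless) — only voicing changes, and always toward the preceding segment.
The trigger is the preceding segment, so the direction is progressive (perseverative).

progressive voicing assimilation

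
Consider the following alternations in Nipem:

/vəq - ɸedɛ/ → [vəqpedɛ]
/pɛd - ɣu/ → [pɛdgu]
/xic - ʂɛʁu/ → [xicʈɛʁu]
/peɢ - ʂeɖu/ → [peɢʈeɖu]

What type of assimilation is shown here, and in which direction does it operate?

Comparing underlying and surface forms, /ɸ/ → [p] is the alternation; the neighbouring /q/ is constant.
/ɸ/ is a fricative while /q/ is a stop; the output [p] is a stop, matching the trigger — so the feature that spreads is manner.
Place and voice are unchanged, so the assimilation is partial, not total.
Checking the remaining alternations: /ɣ/ → [g] after /d/ (fricative → stop, matching a stop); /ʂ/ → [ʈ] after /c/ (fricative → stop, matching a stop); /ʂ/ → [ʈ] after /ɢ/ (fricative → stop, matching a stop) — only manner changes, and always toward the preceding segment.
The trigger is the preceding segment, so the direction is progressive (perseverative).

progressive manner assimilation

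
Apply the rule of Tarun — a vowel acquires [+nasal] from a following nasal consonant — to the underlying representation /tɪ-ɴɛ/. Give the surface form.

[tɪ̃ɴɛ]

/ɪ/ sits next to the nasal /ɴ/ and is therefore nasalised to [ɪ̃].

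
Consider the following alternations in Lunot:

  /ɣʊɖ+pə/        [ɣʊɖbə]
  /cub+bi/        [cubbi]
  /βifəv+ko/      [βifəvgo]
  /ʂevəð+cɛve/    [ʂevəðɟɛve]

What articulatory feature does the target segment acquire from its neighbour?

voicing

Underlying /p/ is realised as [b] next to /ɖ/; /ɖ/ itself does not change.
The change voiceless → voiced matches the voicing of the preceding /ɖ/, identifying this as voicing assimilation.
The other alternating forms pattern the same way: /k/ → [g] after /v/ (voiceless → voiced, matching voiced); /c/ → [ɟ] after /ð/ (voiceless → voiced, matching voiced) — only voicing changes, and always toward the preceding segment.
No alternation appears in [cubbi]: there the adjacent consonants already agree in voicing (/b/ and /b/ are both voiced), so this form is consistent with the same rule.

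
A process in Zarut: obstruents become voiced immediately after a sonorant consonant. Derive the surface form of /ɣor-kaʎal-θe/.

[ɣorgaʎalðe]

/k/ is a voiceless velar stop. The preceding trigger /r/ is voiced, so /k/ must become voiced as well.
A voiced velar stop is [g], so the surface segment is [g].
The same rule applies at the second boundary: /θ/ → [ð] next to /l/.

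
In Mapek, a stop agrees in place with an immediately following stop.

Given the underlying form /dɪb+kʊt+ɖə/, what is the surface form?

/b/ is a voiced bilabial stop. The following trigger /k/ is velar, so /b/ must become velar as well.
A voiced velar stop is [g], so the surface segment is [g].
At the second juncture, /t/ likewise becomes [ʈ] adjacent to /ɖ/.

[dɪgkʊʈɖə]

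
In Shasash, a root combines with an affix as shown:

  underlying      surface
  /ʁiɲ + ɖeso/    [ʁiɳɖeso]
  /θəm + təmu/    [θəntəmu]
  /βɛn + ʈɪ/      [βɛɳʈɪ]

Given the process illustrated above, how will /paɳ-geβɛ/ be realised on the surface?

[paŋgeβɛ]

The data show regressive place assimilation: /ɲ/ → [ɳ] before /ɖ/; /m/ → [n] before /t/; /n/ → [ɳ] before /ʈ/. In each pair only place changes, matching the following consonant, while manner and voice stay constant.
/ɳ/ is a voiced retroflex nasal. The following trigger /g/ is velar, so /ɳ/ must become velar as well.
Changing only its place to velar gives [ŋ] — the voiced velar nasal.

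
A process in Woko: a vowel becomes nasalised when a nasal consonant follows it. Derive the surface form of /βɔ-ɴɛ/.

The vowel /ɔ/ is adjacent to the following nasal /ɴ/, so it acquires [+nasal] and surfaces as [ɔ̃].

[βɔ̃ɴɛ]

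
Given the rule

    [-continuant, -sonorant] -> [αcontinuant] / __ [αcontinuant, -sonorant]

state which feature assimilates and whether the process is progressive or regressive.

regressive manner assimilation

The rule copies [continuant] (continuancy) from the environment onto the target stops; since [±continuant] encodes the stop/fricative manner contrast, the assimilating dimension is manner.
The conditioning segment sits to the right of the focus bar, meaning the trigger follows the segment that changes — regressive assimilation.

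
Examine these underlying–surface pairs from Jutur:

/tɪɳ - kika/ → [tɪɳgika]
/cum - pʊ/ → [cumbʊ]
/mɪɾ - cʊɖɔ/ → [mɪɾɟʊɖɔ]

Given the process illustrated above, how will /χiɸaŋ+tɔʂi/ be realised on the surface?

The data show progressive voicing assimilation: /k/ → [g] after /ɳ/; /p/ → [b] after /m/; /c/ → [ɟ] after /ɾ/. In each pair only voicing changes, matching the preceding consonant, while place and manner stay constant.
/t/ is a voiceless alveolar stop. The preceding trigger /ŋ/ is voiced, so /t/ must become voiced as well.
The voiced alveolar stop is [d], so /t/ → [d].

[χiɸaŋdɔʂi]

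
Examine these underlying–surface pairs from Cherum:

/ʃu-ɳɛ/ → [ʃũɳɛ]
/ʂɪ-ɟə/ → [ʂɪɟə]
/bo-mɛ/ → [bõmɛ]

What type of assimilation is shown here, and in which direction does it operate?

regressive nasality assimilation (vowel nasalisation)

The vowel /u/ surfaces as nasalised [ũ] next to the following nasal /ɳ/ — it has acquired the [+nasal] feature of its neighbour.
Likewise in the remaining data: /o/ → [õ] before /m/ — each time a vowel is nasalised next to a following nasal.
No change occurs in [ʂɪɟə] because the vowel at the boundary is adjacent to an oral consonant, not a nasal (/ɪ/ next to /ɟ/).
Because the conditioning nasal is to the right of the vowel that changes, the process is regressive (anticipatory).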